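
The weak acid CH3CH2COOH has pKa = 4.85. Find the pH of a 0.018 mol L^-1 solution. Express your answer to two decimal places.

CH3CH2COOH ⇌ CH3CH2COO- + H+
Ka = 10^(−4.85) = 1.41 × 10^-5
From the ICE table, Ka = x²/(0.018 − x) = 1.41 × 10^-5.
Assume x ≪ 0.018: x ≈ √(1.41 × 10^-5 × 0.018) = 5.04 × 10^-4 M
pH = −log[H+] = −log(5.04 × 10^-4) = 3.30

pH = 3.30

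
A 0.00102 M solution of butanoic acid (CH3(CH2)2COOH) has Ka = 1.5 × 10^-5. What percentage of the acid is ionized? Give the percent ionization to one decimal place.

11.4%

CH3(CH2)2COOH ⇌ CH3(CH2)2COO- + H+; let x = [H+] at equilibrium.
Solve x² + 1.5e-05x − 1.53e-08 = 0 → x = 1.16 × 10^-4 M
Fraction ionized = 1.16 × 10^-4 / 0.00102 = 0.1137 → 11.4%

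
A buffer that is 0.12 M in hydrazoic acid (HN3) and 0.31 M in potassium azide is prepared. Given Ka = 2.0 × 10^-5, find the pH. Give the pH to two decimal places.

pKa = −log(2.0 × 10^-5) = 4.699
pH = pKa + log([A⁻]/[HA]) = 4.699 + log(0.31/0.12)
pH = 4.699 + (+0.412) = 5.11

pH = 5.11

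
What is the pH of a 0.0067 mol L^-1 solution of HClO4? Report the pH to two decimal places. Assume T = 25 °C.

HClO4 is a strong acid and dissociates completely, so [H+] = 0.0067 M.
pH = -log(0.0067) = 2.17

pH = 2.17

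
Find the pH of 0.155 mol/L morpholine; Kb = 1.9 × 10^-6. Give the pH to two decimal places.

pH = 10.73

C4H8ONH + H2O ⇌ C4H8ONH2+ + OH-
Let x = [OH-] at equilibrium. Kb = x²/(0.155 − x).
Since Kb ≪ C₀, x ≈ √(Kb·C₀) = 5.43 × 10^-4 M.
Check: 0.35% ionized — well under 5%, approximation valid.
pOH = −log(5.43 × 10^-4) = 3.27; pH = 14.00 − 3.27 = 10.73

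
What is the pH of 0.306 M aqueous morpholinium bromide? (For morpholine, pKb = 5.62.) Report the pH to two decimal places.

pH = 4.45

C4H8ONH2+ is the conjugate acid of the weak base C4H8ONH.
Kb = 10^(−5.62) = 2.40 × 10^-6
Ka = Kw/Kb = 1.0×10^-14 / 2.40 × 10^-6 = 4.17 × 10^-9
Ka = [H+]²/(0.306 − [H+]) = 4.17 × 10^-9
Assume [H+] ≪ 0.306: [H+] ≈ √(4.17 × 10^-9 × 0.306) = 3.57 × 10^-5 M
pH = −log(3.57 × 10^-5) = 4.45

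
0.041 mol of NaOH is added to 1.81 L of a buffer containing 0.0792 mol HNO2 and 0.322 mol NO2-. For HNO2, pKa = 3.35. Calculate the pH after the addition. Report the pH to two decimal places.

OH- converts HNO2 to NO2-: HNO2 → 0.0382 mol, NO2- → 0.363 mol.
pH = pKa + log(n_NO2-/n_HNO2) = 3.35 + log(0.363/0.0382) = 3.35 + (+0.978)

pH = 4.33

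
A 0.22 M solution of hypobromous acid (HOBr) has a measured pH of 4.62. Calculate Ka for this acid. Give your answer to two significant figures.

Ka = 2.6 × 10^-9

[H+] = 10^(-4.62) = 2.40 × 10^-5 M
At equilibrium [HA] = 0.22 − 2.40 × 10^-5 = 2.20 × 10^-1 M
Ka = [H+][A-]/[HA] = (2.40 × 10^-5)² / 2.20 × 10^-1 = 2.6 × 10^-9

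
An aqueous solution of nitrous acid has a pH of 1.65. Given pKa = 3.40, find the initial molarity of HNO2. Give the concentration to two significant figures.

[H+] = 10^(-1.65) = 2.24 × 10^-2 M = x
Ka = 10^(−3.40) = 3.98 × 10^-4
Ka = x²/(C₀ − x) ⇒ C₀ = x + x²/Ka
C₀ = 2.24 × 10^-2 + (2.24 × 10^-2)²/(3.98 × 10^-4) = 1.28 M

C₀ = 1.3 M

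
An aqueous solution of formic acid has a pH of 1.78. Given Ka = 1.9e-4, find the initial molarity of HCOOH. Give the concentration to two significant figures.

[H+] = 10^(-1.78) = 1.66 × 10^-2 M = x
Ka = x²/(C₀ − x) ⇒ C₀ = x + x²/Ka
C₀ = 1.66 × 10^-2 + (1.66 × 10^-2)²/(1.9 × 10^-4) = 1.47 M

C₀ = 1.5 M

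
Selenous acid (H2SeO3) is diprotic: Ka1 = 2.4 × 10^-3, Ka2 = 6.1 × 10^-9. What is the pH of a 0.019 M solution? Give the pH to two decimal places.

pH = 2.25

Since Ka1 ≫ Ka2, the first ionization dominates [H+].
Ka1 = x²/(0.019 − x) = 2.4 × 10^-3
Solving the quadratic: x = (−Ka1 + √(Ka1² + 4·Ka1·C₀))/2 = 5.66 × 10^-3 M
pH = −log(5.66 × 10^-3) = 2.25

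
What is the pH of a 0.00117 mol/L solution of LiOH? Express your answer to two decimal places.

LiOH is a strong base; [OH-] = 0.00117 M.
pOH = -log(0.00117) = 2.93
pH = 14.00 - 2.93 = 11.07

pH = 11.07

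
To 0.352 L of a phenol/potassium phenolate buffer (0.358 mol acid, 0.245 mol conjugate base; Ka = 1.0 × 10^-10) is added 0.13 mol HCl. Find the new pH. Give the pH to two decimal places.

After neutralization: n(C6H5OH) = 0.488 mol, n(C6H5O-) = 0.115 mol.
pKa = −log(1.0 × 10^-10) = 10.000
pH = pKa + log([A⁻]/[HA]) = 10.000 + log(0.115/0.488) = 10.000 -0.628

pH = 9.37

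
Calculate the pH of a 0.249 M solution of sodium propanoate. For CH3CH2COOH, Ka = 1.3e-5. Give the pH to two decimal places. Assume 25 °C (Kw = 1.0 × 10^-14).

pH = 9.14

CH3CH2COO- is the conjugate base of the weak acid CH3CH2COOH.
Kb = Kw/Ka = 1.0×10^-14 / 1.3 × 10^-5 = 7.69 × 10^-10
From the ICE table, Kb = [OH-]²/(0.249 − [OH-]) = 7.69 × 10^-10.
Since Kb ≪ C₀, [OH-] ≈ √(Kb·C₀) = 1.38 × 10^-5 M.
pOH = 4.86, so pH = 14.00 − pOH = 9.14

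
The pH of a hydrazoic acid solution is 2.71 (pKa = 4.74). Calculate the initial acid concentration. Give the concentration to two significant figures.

[H+] = 10^(-2.71) = 1.95 × 10^-3 M = x
Ka = 10^(−4.74) = 1.82 × 10^-5
Ka = x²/(C₀ − x) ⇒ C₀ = x + x²/Ka
C₀ = 1.95 × 10^-3 + (1.95 × 10^-3)²/(1.82 × 10^-5) = 2.11 × 10^-1 M

C₀ = 2.1 × 10^-1 M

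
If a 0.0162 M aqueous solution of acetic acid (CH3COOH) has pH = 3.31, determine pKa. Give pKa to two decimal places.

pKa = 4.82

[H+] = 10^(-3.31) = 4.90 × 10^-4 M
At equilibrium [HA] = 0.0162 − 4.90 × 10^-4 = 1.57 × 10^-2 M
Ka = [H+][A-]/[HA] = (4.90 × 10^-4)² / 1.57 × 10^-2 = 1.53 × 10^-5
pKa = -log(1.53 × 10^-5) = 4.82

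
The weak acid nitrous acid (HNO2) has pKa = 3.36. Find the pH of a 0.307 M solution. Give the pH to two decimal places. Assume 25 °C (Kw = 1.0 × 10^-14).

pH = 1.94

HNO2 ⇌ NO2- + H+
Ka = 10^(−3.36) = 4.37 × 10^-4
From the ICE table, Ka = x²/(0.307 − x) = 4.37 × 10^-4.
Assume x ≪ 0.307: x ≈ √(4.37 × 10^-4 × 0.307) = 1.16 × 10^-2 M
pH = −log[H+] = −log(1.16 × 10^-2) = 1.94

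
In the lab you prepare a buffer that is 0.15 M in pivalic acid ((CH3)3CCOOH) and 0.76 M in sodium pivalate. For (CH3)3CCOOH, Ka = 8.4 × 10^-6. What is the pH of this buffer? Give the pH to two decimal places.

pKa = −log(8.4 × 10^-6) = 5.076
Henderson–Hasselbalch: pH = pKa + log([(CH3)3CCOO-]/[(CH3)3CCOOH]) = 5.076 + log(0.76/0.15)
pH = 5.076 + (+0.705) = 5.78

pH = 5.78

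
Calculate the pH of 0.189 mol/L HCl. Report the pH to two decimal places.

pH = 0.72

HCl is a strong acid and dissociates completely, so [H+] = 0.189 M.
pH = -log(0.189) = 0.72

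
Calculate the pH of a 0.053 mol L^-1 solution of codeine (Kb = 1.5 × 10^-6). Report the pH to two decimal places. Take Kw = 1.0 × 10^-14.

C18H21NO3 + H2O ⇌ C18H22NO3+ + OH-
Kb = [OH-]²/(0.053 − [OH-]) = 1.5 × 10^-6
Neglecting [OH-] in the denominator: [OH-] = √(1.5 × 10^-6 × 0.053) = 2.82 × 10^-4 M
pOH = 3.55, so pH = 14.00 − pOH = 10.45

pH = 10.45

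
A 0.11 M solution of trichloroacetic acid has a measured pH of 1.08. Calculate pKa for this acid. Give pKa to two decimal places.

[H+] = 10^(-1.08) = 8.32 × 10^-2 M
At equilibrium [HA] = 0.11 − 8.32 × 10^-2 = 2.68 × 10^-2 M
Ka = [H+][A-]/[HA] = (8.32 × 10^-2)² / 2.68 × 10^-2 = 2.58 × 10^-1
pKa = -log(2.58 × 10^-1) = 0.59

pKa = 0.59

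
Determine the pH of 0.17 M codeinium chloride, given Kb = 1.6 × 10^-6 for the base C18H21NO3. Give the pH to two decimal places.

pH = 4.49

C18H22NO3+ is the conjugate acid of the weak base C18H21NO3.
Ka = Kw/Kb = 1.0×10^-14 / 1.6 × 10^-6 = 6.25 × 10^-9
From the ICE table, Ka = x²/(0.17 − x) = 6.25 × 10^-9.
Since Ka ≪ C₀, x ≈ √(Ka·C₀) = 3.26 × 10^-5 M.
(x/C₀ = 0.019% < 5%, so the approximation holds.)
pH = −log(3.26 × 10^-5) = 4.49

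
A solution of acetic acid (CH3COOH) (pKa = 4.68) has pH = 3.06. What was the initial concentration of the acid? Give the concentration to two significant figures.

[H+] = 10^(-3.06) = 8.71 × 10^-4 M = x
Ka = 10^(−4.68) = 2.09 × 10^-5
Ka = x²/(C₀ − x) ⇒ C₀ = x + x²/Ka
C₀ = 8.71 × 10^-4 + (8.71 × 10^-4)²/(2.09 × 10^-5) = 3.72 × 10^-2 M

C₀ = 3.7 × 10^-2 M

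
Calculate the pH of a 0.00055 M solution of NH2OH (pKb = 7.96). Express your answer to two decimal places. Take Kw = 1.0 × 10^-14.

NH2OH + H2O ⇌ NH3OH+ + OH-
Kb = 10^(−7.96) = 1.10 × 10^-8
Kb = x²/(0.00055 − x) = 1.10 × 10^-8
Neglecting x in the denominator: x = √(1.10 × 10^-8 × 0.00055) = 2.46 × 10^-6 M
(x/C₀ = 0.45% < 5%, so the approximation holds.)
pOH = −log(2.46 × 10^-6) = 5.61; pH = 14.00 − 5.61 = 8.39

pH = 8.39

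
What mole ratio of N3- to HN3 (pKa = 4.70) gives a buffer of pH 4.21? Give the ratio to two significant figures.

pH = pKa + log(r) ⇒ log(r) = 4.21 − 4.70 = -0.49
r = [N3-]/[HN3] = 10^(-0.49) = 0.324

ratio = 0.32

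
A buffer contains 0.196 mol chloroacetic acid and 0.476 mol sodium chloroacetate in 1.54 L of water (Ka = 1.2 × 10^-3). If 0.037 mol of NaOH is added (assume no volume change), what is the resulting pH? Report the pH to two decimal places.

pH = 3.43

After neutralization: n(ClCH2COOH) = 0.159 mol, n(ClCH2COO-) = 0.513 mol.
pKa = −log(1.2 × 10^-3) = 2.921
pH = pKa + log([A⁻]/[HA]) = 2.921 + log(0.513/0.159) = 2.921 +0.509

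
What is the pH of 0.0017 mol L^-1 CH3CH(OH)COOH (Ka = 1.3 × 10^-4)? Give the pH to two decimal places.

pH = 3.39

CH3CH(OH)COOH ⇌ CH3CH(OH)COO- + H+
Ka = [H+]²/(0.0017 − [H+]) = 1.3 × 10^-4
Here C₀/Ka ≈ 13.1, so the small-[H+] approximation fails. Use the quadratic:
[H+] = [−0.00013 + √(0.00013² + 8.84e-07)]/2 = 4.10 × 10^-4 M
pH = −log(4.10 × 10^-4) = 3.39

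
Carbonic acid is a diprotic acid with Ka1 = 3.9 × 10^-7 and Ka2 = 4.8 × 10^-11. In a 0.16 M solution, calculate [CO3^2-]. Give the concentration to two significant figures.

First ionization gives [H+] ≈ [HCO3-] = 2.50 × 10^-4 M.
Second step: Ka2 = [H+][CO3^2-]/[HCO3-] ≈ [CO3^2-] (since [H+] ≈ [HCO3-]).
So [CO3^2-] ≈ Ka2.

4.8 × 10^-11 M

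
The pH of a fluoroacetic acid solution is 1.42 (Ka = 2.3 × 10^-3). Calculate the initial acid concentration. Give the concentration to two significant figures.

[H+] = 10^(-1.42) = 3.80 × 10^-2 M = x
Ka = x²/(C₀ − x) ⇒ C₀ = x + x²/Ka
C₀ = 3.80 × 10^-2 + (3.80 × 10^-2)²/(2.3 × 10^-3) = 6.66 × 10^-1 M

C₀ = 6.7 × 10^-1 M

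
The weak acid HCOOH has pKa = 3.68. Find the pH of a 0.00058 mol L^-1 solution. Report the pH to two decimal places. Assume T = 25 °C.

HCOOH ⇌ HCOO- + H+
Ka = 10^(−3.68) = 2.09 × 10^-4
Ka = [H+]²/(0.00058 − [H+]) = 2.09 × 10^-4
Here C₀/Ka ≈ 2.78, so the small-[H+] approximation fails. Use the quadratic:
[H+] = [−0.000209 + √(0.000209² + 4.85e-07)]/2 = 2.59 × 10^-4 M
pH = −log[H+] = −log(2.59 × 10^-4) = 3.59

pH = 3.59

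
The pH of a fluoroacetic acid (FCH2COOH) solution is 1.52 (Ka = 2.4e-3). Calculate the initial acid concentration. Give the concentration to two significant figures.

[H+] = 10^(-1.52) = 3.02 × 10^-2 M = x
Ka = x²/(C₀ − x) ⇒ C₀ = x + x²/Ka
C₀ = 3.02 × 10^-2 + (3.02 × 10^-2)²/(2.4 × 10^-3) = 4.10 × 10^-1 M

C₀ = 4.1 × 10^-1 M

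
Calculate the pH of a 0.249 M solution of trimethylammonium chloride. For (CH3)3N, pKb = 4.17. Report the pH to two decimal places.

(CH3)3NH+ is the conjugate acid of the weak base (CH3)3N.
Kb = 10^(−4.17) = 6.76 × 10^-5
Ka = Kw/Kb = 1.0×10^-14 / 6.76 × 10^-5 = 1.48 × 10^-10
Let x = [H+] at equilibrium. Ka = x²/(0.249 − x).
Assume x ≪ 0.249: x ≈ √(1.48 × 10^-10 × 0.249) = 6.07 × 10^-6 M
(x/C₀ = 0.0024% < 5%, so the approximation holds.)
pH = −log[H+] = −log(6.07 × 10^-6) = 5.22

pH = 5.22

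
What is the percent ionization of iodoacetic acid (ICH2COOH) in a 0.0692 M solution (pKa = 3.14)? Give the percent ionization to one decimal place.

ICH2COOH ⇌ ICH2COO- + H+; let x = [H+] at equilibrium.
Ka = 10^(−3.14) = 7.24 × 10^-4
Solve x² + 0.000724x − 5.01e-05 = 0 → x = 6.73 × 10^-3 M
% ionization = x/C₀ × 100% = 6.73 × 10^-3/0.0692 × 100% = 9.7%

9.7%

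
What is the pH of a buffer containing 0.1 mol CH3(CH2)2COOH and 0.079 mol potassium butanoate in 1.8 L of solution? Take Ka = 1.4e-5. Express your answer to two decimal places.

pKa = −log(1.4 × 10^-5) = 4.854
Using pH = pKa + log([base]/[acid]) with [base]/[acid] = 0.079/0.1:
pH = 4.854 + (-0.102) = 4.75

pH = 4.75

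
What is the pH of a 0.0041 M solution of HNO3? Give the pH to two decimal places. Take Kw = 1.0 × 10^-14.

HNO3 is a strong acid and dissociates completely, so [H+] = 0.0041 M.
pH = -log(0.0041) = 2.39

pH = 2.39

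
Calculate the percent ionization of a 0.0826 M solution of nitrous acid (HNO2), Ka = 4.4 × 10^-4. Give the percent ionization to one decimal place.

HNO2 ⇌ NO2- + H+; let x = [H+] at equilibrium.
Ka = x²/(C₀ − x); solving the quadratic gives x = 5.81 × 10^-3 M.
% ionization = x/C₀ × 100% = 5.81 × 10^-3/0.0826 × 100% = 7.0%

7.0%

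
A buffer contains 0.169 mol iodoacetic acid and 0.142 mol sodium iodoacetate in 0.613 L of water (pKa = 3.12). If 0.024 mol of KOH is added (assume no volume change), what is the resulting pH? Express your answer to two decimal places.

After neutralization: n(ICH2COOH) = 0.145 mol, n(ICH2COO-) = 0.166 mol.
pH = pKa + log([A⁻]/[HA]) = 3.12 + log(0.166/0.145) = 3.12 +0.059

pH = 3.18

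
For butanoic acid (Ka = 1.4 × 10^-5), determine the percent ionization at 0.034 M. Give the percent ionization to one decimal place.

2.0%

CH3(CH2)2COOH ⇌ CH3(CH2)2COO- + H+; let x = [H+] at equilibrium.
x ≈ √(Ka·C₀) = √(1.4 × 10^-5 × 0.034) = 6.90 × 10^-4 M
% ionization = x/C₀ × 100% = 6.90 × 10^-4/0.034 × 100% = 2.0%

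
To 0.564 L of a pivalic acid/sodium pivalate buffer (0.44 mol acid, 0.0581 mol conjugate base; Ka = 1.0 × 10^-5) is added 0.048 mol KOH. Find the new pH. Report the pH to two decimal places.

pH = 4.43

After neutralization: n((CH3)3CCOOH) = 0.392 mol, n((CH3)3CCOO-) = 0.106 mol.
pKa = −log(1.0 × 10^-5) = 5.000
pH = pKa + log([A⁻]/[HA]) = 5.000 + log(0.106/0.392) = 5.000 -0.568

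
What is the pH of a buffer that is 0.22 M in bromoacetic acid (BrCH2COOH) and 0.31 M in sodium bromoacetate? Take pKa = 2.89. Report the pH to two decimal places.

Using pH = pKa + log([base]/[acid]) with [base]/[acid] = 0.31/0.22:
pH = 2.89 + (+0.149) = 3.04

pH = 3.04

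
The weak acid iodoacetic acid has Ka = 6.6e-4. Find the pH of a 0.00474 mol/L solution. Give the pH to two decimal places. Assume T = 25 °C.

pH = 2.83

ICH2COOH ⇌ ICH2COO- + H+
From the ICE table, Ka = [H+]²/(0.00474 − [H+]) = 6.6 × 10^-4.
Here C₀/Ka ≈ 7.18, so the small-[H+] approximation fails. Use the quadratic:
[H+] = (−Ka + √(Ka² + 4·Ka·C₀))/2 = 1.47 × 10^-3 M
pH = −log[H+] = −log(1.47 × 10^-3) = 2.83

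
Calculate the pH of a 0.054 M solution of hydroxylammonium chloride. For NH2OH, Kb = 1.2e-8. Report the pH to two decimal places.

pH = 3.67

NH3OH+ is the conjugate acid of the weak base NH2OH.
Ka = Kw/Kb = 1.0×10^-14 / 1.2 × 10^-8 = 8.33 × 10^-7
Ka = x²/(0.054 − x) = 8.33 × 10^-7
Assume x ≪ 0.054: x ≈ √(8.33 × 10^-7 × 0.054) = 2.12 × 10^-4 M
(x/C₀ = 0.39% < 5%, so the approximation holds.)
pH = −log(2.12 × 10^-4) = 3.67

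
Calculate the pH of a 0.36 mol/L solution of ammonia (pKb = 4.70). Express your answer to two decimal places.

NH3 + H2O ⇌ NH4+ + OH-
Kb = 10^(−4.70) = 2.00 × 10^-5
Kb = [OH-]²/(0.36 − [OH-]) = 2.00 × 10^-5
Neglecting [OH-] in the denominator: [OH-] = √(2.00 × 10^-5 × 0.36) = 2.68 × 10^-3 M
pOH = 2.57, so pH = 14.00 − pOH = 11.43

pH = 11.43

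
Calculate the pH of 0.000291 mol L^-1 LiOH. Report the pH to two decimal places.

LiOH is a strong base; [OH-] = 0.000291 M.
pOH = -log(0.000291) = 3.54
pH = 14.00 - 3.54 = 10.46

pH = 10.46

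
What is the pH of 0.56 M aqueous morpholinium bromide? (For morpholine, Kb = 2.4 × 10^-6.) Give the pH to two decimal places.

pH = 4.32

C4H8ONH2+ is the conjugate acid of the weak base C4H8ONH.
Ka = Kw/Kb = 1.0×10^-14 / 2.4 × 10^-6 = 4.17 × 10^-9
From the ICE table, Ka = [H+]²/(0.56 − [H+]) = 4.17 × 10^-9.
Neglecting [H+] in the denominator: [H+] = √(4.17 × 10^-9 × 0.56) = 4.83 × 10^-5 M
([H+]/C₀ = 0.0086% < 5%, so the approximation holds.)
pH = −log(4.83 × 10^-5) = 4.32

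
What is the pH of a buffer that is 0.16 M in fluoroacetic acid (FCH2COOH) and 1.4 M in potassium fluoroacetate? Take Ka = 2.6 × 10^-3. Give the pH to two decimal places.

pKa = −log(2.6 × 10^-3) = 2.585
Using pH = pKa + log([base]/[acid]) with [base]/[acid] = 1.4/0.16:
pH = 2.585 + (+0.942) = 3.53

pH = 3.53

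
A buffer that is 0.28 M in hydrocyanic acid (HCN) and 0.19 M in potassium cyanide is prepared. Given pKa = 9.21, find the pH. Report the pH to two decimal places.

pH = 9.04

pH = pKa + log([A⁻]/[HA]) = 9.21 + log(0.19/0.28)
pH = 9.21 + (-0.168) = 9.04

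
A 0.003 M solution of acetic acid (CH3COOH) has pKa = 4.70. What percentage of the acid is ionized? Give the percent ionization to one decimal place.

CH3COOH ⇌ CH3COO- + H+; let x = [H+] at equilibrium.
Ka = 10^(−4.70) = 2.00 × 10^-5
Ka = x²/(C₀ − x); solving the quadratic gives x = 2.35 × 10^-4 M.
% ionization = x/C₀ × 100% = 2.35 × 10^-4/0.003 × 100% = 7.8%

7.8%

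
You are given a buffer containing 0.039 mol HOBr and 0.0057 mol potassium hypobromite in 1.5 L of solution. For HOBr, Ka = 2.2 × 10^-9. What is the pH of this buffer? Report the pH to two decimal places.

pKa = −log(2.2 × 10^-9) = 8.658
Henderson–Hasselbalch: pH = pKa + log([OBr-]/[HOBr]) = 8.658 + log(0.0057/0.039)
pH = 8.658 + (-0.835) = 7.82

pH = 7.82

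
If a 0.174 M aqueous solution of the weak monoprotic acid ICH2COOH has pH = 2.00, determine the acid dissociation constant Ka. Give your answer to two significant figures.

[H+] = 10^(-2.00) = 1.00 × 10^-2 M
At equilibrium [HA] = 0.174 − 1.00 × 10^-2 = 1.64 × 10^-1 M
Ka = [H+][A-]/[HA] = (1.00 × 10^-2)² / 1.64 × 10^-1 = 6.1 × 10^-4

Ka = 6.1 × 10^-4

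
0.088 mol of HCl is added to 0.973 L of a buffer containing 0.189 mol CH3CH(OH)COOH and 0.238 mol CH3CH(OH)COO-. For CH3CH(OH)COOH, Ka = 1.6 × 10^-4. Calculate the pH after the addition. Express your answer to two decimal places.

pH = 3.53

After neutralization: n(CH3CH(OH)COOH) = 0.277 mol, n(CH3CH(OH)COO-) = 0.15 mol.
pKa = −log(1.6 × 10^-4) = 3.796
pH = pKa + log([A⁻]/[HA]) = 3.796 + log(0.15/0.277) = 3.796 -0.266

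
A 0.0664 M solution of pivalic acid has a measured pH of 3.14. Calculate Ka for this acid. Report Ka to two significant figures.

Ka = 8.0 × 10^-6

[H+] = 10^(-3.14) = 7.24 × 10^-4 M
At equilibrium [HA] = 0.0664 − 7.24 × 10^-4 = 6.57 × 10^-2 M
Ka = [H+][A-]/[HA] = (7.24 × 10^-4)² / 6.57 × 10^-2 = 8.0 × 10^-6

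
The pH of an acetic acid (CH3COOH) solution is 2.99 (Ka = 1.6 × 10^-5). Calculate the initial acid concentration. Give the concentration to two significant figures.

C₀ = 6.6 × 10^-2 M

[H+] = 10^(-2.99) = 1.02 × 10^-3 M = x
Ka = x²/(C₀ − x) ⇒ C₀ = x + x²/Ka
C₀ = 1.02 × 10^-3 + (1.02 × 10^-3)²/(1.6 × 10^-5) = 6.60 × 10^-2 M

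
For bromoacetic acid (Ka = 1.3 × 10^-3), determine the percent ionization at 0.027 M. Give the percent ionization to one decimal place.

BrCH2COOH ⇌ BrCH2COO- + H+; let x = [H+] at equilibrium.
Ka = x²/(C₀ − x); solving the quadratic gives x = 5.31 × 10^-3 M.
% ionization = x/C₀ × 100% = 5.31 × 10^-3/0.027 × 100% = 19.7%

19.7%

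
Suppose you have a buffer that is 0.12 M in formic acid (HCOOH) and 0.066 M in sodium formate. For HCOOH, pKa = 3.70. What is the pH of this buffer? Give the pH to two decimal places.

pH = pKa + log([A⁻]/[HA]) = 3.70 + log(0.066/0.12)
pH = 3.70 + (-0.260) = 3.44

pH = 3.44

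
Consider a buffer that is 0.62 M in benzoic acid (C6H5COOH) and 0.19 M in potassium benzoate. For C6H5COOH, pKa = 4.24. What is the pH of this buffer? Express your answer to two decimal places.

Henderson–Hasselbalch: pH = pKa + log([C6H5COO-]/[C6H5COOH]) = 4.24 + log(0.19/0.62)
pH = 4.24 + (-0.514) = 3.73

pH = 3.73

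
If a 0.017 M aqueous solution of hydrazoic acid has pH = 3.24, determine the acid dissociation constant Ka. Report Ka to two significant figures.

Ka = 2.0 × 10^-5

[H+] = 10^(-3.24) = 5.75 × 10^-4 M
At equilibrium [HA] = 0.017 − 5.75 × 10^-4 = 1.64 × 10^-2 M
Ka = [H+][A-]/[HA] = (5.75 × 10^-4)² / 1.64 × 10^-2 = 2.0 × 10^-5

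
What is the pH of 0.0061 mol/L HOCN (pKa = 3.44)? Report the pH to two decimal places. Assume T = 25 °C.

pH = 2.88

HOCN ⇌ OCN- + H+
Ka = 10^(−3.44) = 3.63 × 10^-4
Ka = [H+]²/(0.0061 − [H+]) = 3.63 × 10^-4
The 5% rule fails; solving [H+]² + Ka·[H+] − Ka·C₀ = 0 exactly:
[H+] = (−Ka + √(Ka² + 4·Ka·C₀))/2 = 1.32 × 10^-3 M
pH = −log[H+] = −log(1.32 × 10^-3) = 2.88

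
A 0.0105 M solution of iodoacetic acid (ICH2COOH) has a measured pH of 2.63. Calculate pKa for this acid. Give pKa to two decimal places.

[H+] = 10^(-2.63) = 2.34 × 10^-3 M
At equilibrium [HA] = 0.0105 − 2.34 × 10^-3 = 8.16 × 10^-3 M
Ka = [H+][A-]/[HA] = (2.34 × 10^-3)² / 8.16 × 10^-3 = 6.71 × 10^-4
pKa = -log(6.71 × 10^-4) = 3.17

pKa = 3.17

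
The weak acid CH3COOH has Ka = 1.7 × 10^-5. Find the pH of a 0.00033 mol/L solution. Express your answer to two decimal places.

pH = 4.17

CH3COOH ⇌ CH3COO- + H+
From the ICE table, Ka = x²/(0.00033 − x) = 1.7 × 10^-5.
Here C₀/Ka ≈ 19.4, so the small-x approximation fails. Use the quadratic:
x = [−1.7e-05 + √(1.7e-05² + 2.24e-08)]/2 = 6.69 × 10^-5 M
pH = −log(6.69 × 10^-5) = 4.17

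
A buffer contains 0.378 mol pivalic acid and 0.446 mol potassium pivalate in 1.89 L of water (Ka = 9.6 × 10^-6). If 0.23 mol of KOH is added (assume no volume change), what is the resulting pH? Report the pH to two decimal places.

OH- converts (CH3)3CCOOH to (CH3)3CCOO-: (CH3)3CCOOH → 0.148 mol, (CH3)3CCOO- → 0.676 mol.
pKa = −log(9.6 × 10^-6) = 5.018
Henderson–Hasselbalch with mole ratio 0.676/0.148: pH = 5.018 + (+0.660)

pH = 5.68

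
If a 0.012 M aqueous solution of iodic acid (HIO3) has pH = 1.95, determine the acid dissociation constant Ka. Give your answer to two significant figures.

Ka = 1.6 × 10^-1

[H+] = 10^(-1.95) = 1.12 × 10^-2 M
At equilibrium [HA] = 0.012 − 1.12 × 10^-2 = 8.00 × 10^-4 M
Ka = [H+][A-]/[HA] = (1.12 × 10^-2)² / 8.00 × 10^-4 = 1.6 × 10^-1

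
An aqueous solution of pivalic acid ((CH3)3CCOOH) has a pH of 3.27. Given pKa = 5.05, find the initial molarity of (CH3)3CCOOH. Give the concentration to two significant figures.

C₀ = 3.3 × 10^-2 M

[H+] = 10^(-3.27) = 5.37 × 10^-4 M = x
Ka = 10^(−5.05) = 8.91 × 10^-6
Ka = x²/(C₀ − x) ⇒ C₀ = x + x²/Ka
C₀ = 5.37 × 10^-4 + (5.37 × 10^-4)²/(8.91 × 10^-6) = 3.29 × 10^-2 M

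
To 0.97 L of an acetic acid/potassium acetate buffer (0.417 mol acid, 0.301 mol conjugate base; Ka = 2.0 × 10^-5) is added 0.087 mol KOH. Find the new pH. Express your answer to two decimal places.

pH = 4.77

After neutralization: n(CH3COOH) = 0.33 mol, n(CH3COO-) = 0.388 mol.
pKa = −log(2.0 × 10^-5) = 4.699
pH = pKa + log(n_CH3COO-/n_CH3COOH) = 4.699 + log(0.388/0.33) = 4.699 + (+0.070)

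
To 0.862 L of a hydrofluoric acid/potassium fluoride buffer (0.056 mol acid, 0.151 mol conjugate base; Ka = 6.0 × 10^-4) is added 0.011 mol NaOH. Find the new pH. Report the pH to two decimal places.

After neutralization: n(HF) = 0.045 mol, n(F-) = 0.162 mol.
pKa = −log(6.0 × 10^-4) = 3.222
pH = pKa + log([A⁻]/[HA]) = 3.222 + log(0.162/0.045) = 3.222 +0.556

pH = 3.78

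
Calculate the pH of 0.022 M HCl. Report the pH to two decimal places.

HCl is a strong acid and dissociates completely, so [H+] = 0.022 M.
pH = -log(0.022) = 1.66

pH = 1.66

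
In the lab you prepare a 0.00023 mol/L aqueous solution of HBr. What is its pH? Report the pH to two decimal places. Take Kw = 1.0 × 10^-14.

pH = 3.64

HBr is a strong acid and dissociates completely, so [H+] = 0.00023 M.
pH = -log(0.00023) = 3.64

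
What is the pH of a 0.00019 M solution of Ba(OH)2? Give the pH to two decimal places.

Ba(OH)2 is a strong base (each formula unit releases 2 OH-); [OH-] = 0.00038 M.
pOH = -log(0.00038) = 3.42
pH = 14.00 - 3.42 = 10.58

pH = 10.58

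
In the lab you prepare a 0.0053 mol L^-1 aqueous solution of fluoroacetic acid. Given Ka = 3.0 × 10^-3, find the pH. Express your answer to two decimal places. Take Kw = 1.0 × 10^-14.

FCH2COOH ⇌ FCH2COO- + H+
From the ICE table, Ka = x²/(0.0053 − x) = 3.0 × 10^-3.
x is not negligible relative to C₀; solve x² + 0.003·x − 1.59e-05 = 0.
x = [−0.003 + √(0.003² + 6.36e-05)]/2 = 2.76 × 10^-3 M
pH = −log(2.76 × 10^-3) = 2.56

pH = 2.56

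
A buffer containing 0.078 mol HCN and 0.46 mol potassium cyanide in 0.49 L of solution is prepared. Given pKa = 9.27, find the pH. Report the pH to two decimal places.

pH = pKa + log([A⁻]/[HA]) = 9.27 + log(0.46/0.078)
pH = 9.27 + (+0.771) = 10.04

pH = 10.04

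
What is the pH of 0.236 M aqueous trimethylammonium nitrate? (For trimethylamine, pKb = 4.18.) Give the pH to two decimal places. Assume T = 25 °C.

pH = 5.22

(CH3)3NH+ is the conjugate acid of the weak base (CH3)3N.
Kb = 10^(−4.18) = 6.61 × 10^-5
Ka = Kw/Kb = 1.0×10^-14 / 6.61 × 10^-5 = 1.51 × 10^-10
From the ICE table, Ka = x²/(0.236 − x) = 1.51 × 10^-10.
Neglecting x in the denominator: x = √(1.51 × 10^-10 × 0.236) = 5.97 × 10^-6 M
(x/C₀ = 0.0025% < 5%, so the approximation holds.)
pH = −log(5.97 × 10^-6) = 5.22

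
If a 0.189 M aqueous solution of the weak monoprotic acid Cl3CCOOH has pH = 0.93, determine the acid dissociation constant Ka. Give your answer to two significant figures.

[H+] = 10^(-0.93) = 1.17 × 10^-1 M
At equilibrium [HA] = 0.189 − 1.17 × 10^-1 = 7.20 × 10^-2 M
Ka = [H+][A-]/[HA] = (1.17 × 10^-1)² / 7.20 × 10^-2 = 1.9 × 10^-1

Ka = 1.9 × 10^-1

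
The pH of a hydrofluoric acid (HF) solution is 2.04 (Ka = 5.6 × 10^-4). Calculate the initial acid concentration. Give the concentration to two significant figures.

[H+] = 10^(-2.04) = 9.12 × 10^-3 M = x
Ka = x²/(C₀ − x) ⇒ C₀ = x + x²/Ka
C₀ = 9.12 × 10^-3 + (9.12 × 10^-3)²/(5.6 × 10^-4) = 1.58 × 10^-1 M

C₀ = 1.6 × 10^-1 M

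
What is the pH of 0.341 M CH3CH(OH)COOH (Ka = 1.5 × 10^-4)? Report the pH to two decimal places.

pH = 2.15

CH3CH(OH)COOH ⇌ CH3CH(OH)COO- + H+
From the ICE table, Ka = x²/(0.341 − x) = 1.5 × 10^-4.
Neglecting x in the denominator: x = √(1.5 × 10^-4 × 0.341) = 7.15 × 10^-3 M
(x/C₀ = 2.1% < 5%, so the approximation holds.)
pH = −log(7.15 × 10^-3) = 2.15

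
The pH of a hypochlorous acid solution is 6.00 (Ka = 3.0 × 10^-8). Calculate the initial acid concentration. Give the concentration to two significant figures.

C₀ = 3.4 × 10^-5 M

[H+] = 10^(-6.00) = 1.00 × 10^-6 M = x
Ka = x²/(C₀ − x) ⇒ C₀ = x + x²/Ka
C₀ = 1.00 × 10^-6 + (1.00 × 10^-6)²/(3.0 × 10^-8) = 3.43 × 10^-5 M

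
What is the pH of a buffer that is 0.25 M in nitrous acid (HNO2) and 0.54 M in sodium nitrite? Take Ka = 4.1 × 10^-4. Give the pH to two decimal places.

pH = 3.72

pKa = −log(4.1 × 10^-4) = 3.387
pH = pKa + log([A⁻]/[HA]) = 3.387 + log(0.54/0.25)
pH = 3.387 + (+0.334) = 3.72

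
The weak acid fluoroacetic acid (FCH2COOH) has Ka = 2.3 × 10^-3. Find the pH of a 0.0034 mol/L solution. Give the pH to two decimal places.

pH = 2.73

FCH2COOH ⇌ FCH2COO- + H+
From the ICE table, Ka = [H+]²/(0.0034 − [H+]) = 2.3 × 10^-3.
[H+] is not negligible relative to C₀; solve [H+]² + 0.0023·[H+] − 7.82e-06 = 0.
[H+] = [−0.0023 + √(0.0023² + 3.13e-05)]/2 = 1.87 × 10^-3 M
pH = −log[H+] = −log(1.87 × 10^-3) = 2.73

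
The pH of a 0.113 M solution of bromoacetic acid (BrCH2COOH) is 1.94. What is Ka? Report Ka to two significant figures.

Ka = 1.3 × 10^-3

[H+] = 10^(-1.94) = 1.15 × 10^-2 M
At equilibrium [HA] = 0.113 − 1.15 × 10^-2 = 1.02 × 10^-1 M
Ka = [H+][A-]/[HA] = (1.15 × 10^-2)² / 1.02 × 10^-1 = 1.3 × 10^-3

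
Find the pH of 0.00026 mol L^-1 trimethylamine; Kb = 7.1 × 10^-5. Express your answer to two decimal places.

(CH3)3N + H2O ⇌ (CH3)3NH+ + OH-
Kb = x²/(0.00026 − x) = 7.1 × 10^-5
Here C₀/Kb ≈ 3.66, so the small-x approximation fails. Use the quadratic:
x = [−7.1e-05 + √(7.1e-05² + 7.38e-08)]/2 = 1.05 × 10^-4 M
pOH = 3.98, so pH = 14.00 − pOH = 10.02

pH = 10.02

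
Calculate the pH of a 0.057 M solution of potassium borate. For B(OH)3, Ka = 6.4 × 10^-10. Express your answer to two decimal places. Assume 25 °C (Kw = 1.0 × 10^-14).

B(OH)4- is the conjugate base of the weak acid B(OH)3.
Kb = Kw/Ka = 1.0×10^-14 / 6.4 × 10^-10 = 1.56 × 10^-5
Let x = [OH-] at equilibrium. Kb = x²/(0.057 − x).
Since Kb ≪ C₀, x ≈ √(Kb·C₀) = 9.43 × 10^-4 M.
pOH = −log(9.43 × 10^-4) = 3.03; pH = 14.00 − 3.03 = 10.97

pH = 10.97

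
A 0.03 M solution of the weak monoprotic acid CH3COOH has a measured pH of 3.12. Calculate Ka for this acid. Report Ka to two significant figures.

Ka = 2.0 × 10^-5

[H+] = 10^(-3.12) = 7.59 × 10^-4 M
At equilibrium [HA] = 0.03 − 7.59 × 10^-4 = 2.92 × 10^-2 M
Ka = [H+][A-]/[HA] = (7.59 × 10^-4)² / 2.92 × 10^-2 = 2.0 × 10^-5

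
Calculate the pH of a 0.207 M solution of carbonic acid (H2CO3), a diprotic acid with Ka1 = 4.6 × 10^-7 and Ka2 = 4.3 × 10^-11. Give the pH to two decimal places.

pH = 3.51

Ka1 ≫ Ka2, so treat the first dissociation as the only significant source of H+.
Ka1 = x²/(0.207 − x) = 4.6 × 10^-7
x ≈ √(4.6 × 10^-7 × 0.207) = 3.09 × 10^-4 M
pH = −log(3.09 × 10^-4) = 3.51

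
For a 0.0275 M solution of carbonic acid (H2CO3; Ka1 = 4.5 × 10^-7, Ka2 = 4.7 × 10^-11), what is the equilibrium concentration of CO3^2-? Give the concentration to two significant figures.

4.7 × 10^-11 M

First ionization gives [H+] ≈ [HCO3-] = 1.11 × 10^-4 M.
Second step: Ka2 = [H+][CO3^2-]/[HCO3-] ≈ [CO3^2-] (since [H+] ≈ [HCO3-]).
So [CO3^2-] ≈ Ka2.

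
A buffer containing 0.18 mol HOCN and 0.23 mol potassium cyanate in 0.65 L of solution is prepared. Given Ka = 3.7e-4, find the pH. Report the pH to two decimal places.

pKa = −log(3.7 × 10^-4) = 3.432
pH = pKa + log([A⁻]/[HA]) = 3.432 + log(0.23/0.18)
pH = 3.432 + (+0.106) = 3.54

pH = 3.54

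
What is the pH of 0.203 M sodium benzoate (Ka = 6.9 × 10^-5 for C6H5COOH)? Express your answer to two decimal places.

C6H5COO- is the conjugate base of the weak acid C6H5COOH.
Kb = Kw/Ka = 1.0×10^-14 / 6.9 × 10^-5 = 1.45 × 10^-10
From the ICE table, Kb = x²/(0.203 − x) = 1.45 × 10^-10.
Neglecting x in the denominator: x = √(1.45 × 10^-10 × 0.203) = 5.43 × 10^-6 M
pOH = 5.27, so pH = 14.00 − pOH = 8.73

pH = 8.73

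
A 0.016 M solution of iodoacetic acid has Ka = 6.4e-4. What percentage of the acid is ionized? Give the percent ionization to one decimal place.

ICH2COOH ⇌ ICH2COO- + H+; let x = [H+] at equilibrium.
Solve x² + 0.00064x − 1.02e-05 = 0 → x = 2.90 × 10^-3 M
% ionization = x/C₀ × 100% = 2.90 × 10^-3/0.016 × 100% = 18.1%

18.1%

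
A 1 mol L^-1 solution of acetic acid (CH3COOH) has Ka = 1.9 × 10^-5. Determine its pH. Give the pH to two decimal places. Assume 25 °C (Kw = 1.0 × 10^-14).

pH = 2.36

CH3COOH ⇌ CH3COO- + H+
Ka = [H+]²/(1 − [H+]) = 1.9 × 10^-5
Assume [H+] ≪ 1: [H+] ≈ √(1.9 × 10^-5 × 1) = 4.36 × 10^-3 M
pH = −log[H+] = −log(4.36 × 10^-3) = 2.36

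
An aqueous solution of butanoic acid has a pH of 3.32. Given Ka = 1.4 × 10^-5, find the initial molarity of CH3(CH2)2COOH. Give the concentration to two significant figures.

C₀ = 1.7 × 10^-2 M

[H+] = 10^(-3.32) = 4.79 × 10^-4 M = x
Ka = x²/(C₀ − x) ⇒ C₀ = x + x²/Ka
C₀ = 4.79 × 10^-4 + (4.79 × 10^-4)²/(1.4 × 10^-5) = 1.69 × 10^-2 M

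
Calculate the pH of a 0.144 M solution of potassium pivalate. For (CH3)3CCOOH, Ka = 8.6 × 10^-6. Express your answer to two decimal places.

(CH3)3CCOO- is the conjugate base of the weak acid (CH3)3CCOOH.
Kb = Kw/Ka = 1.0×10^-14 / 8.6 × 10^-6 = 1.16 × 10^-9
Let x = [OH-] at equilibrium. Kb = x²/(0.144 − x).
Neglecting x in the denominator: x = √(1.16 × 10^-9 × 0.144) = 1.29 × 10^-5 M
(x/C₀ = 0.009% < 5%, so the approximation holds.)
pOH = −log(1.29 × 10^-5) = 4.89; pH = 14.00 − 4.89 = 9.11

pH = 9.11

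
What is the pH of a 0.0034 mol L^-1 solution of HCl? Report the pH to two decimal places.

HCl is a strong acid and dissociates completely, so [H+] = 0.0034 M.
pH = -log(0.0034) = 2.47

pH = 2.47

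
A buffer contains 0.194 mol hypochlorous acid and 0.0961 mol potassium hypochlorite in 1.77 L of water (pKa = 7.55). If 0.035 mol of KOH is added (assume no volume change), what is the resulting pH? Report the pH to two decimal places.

After neutralization: n(HOCl) = 0.159 mol, n(OCl-) = 0.131 mol.
pH = pKa + log([A⁻]/[HA]) = 7.55 + log(0.131/0.159) = 7.55 -0.084

pH = 7.47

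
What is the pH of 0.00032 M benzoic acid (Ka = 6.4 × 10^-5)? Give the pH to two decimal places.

C6H5COOH ⇌ C6H5COO- + H+
From the ICE table, Ka = [H+]²/(0.00032 − [H+]) = 6.4 × 10^-5.
The 5% rule fails; solving [H+]² + Ka·[H+] − Ka·C₀ = 0 exactly:
[H+] = [−6.4e-05 + √(6.4e-05² + 8.19e-08)]/2 = 1.15 × 10^-4 M
pH = −log(1.15 × 10^-4) = 3.94

pH = 3.94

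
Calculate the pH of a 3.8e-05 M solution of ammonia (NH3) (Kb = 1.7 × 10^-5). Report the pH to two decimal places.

NH3 + H2O ⇌ NH4+ + OH-
Let x = [OH-] at equilibrium. Kb = x²/(3.8e-05 − x).
The 5% rule fails; solving x² + Kb·x − Kb·C₀ = 0 exactly:
x = [−1.7e-05 + √(1.7e-05² + 2.58e-09)]/2 = 1.83 × 10^-5 M
pOH = −log(1.83 × 10^-5) = 4.74; pH = 14.00 − 4.74 = 9.26

pH = 9.26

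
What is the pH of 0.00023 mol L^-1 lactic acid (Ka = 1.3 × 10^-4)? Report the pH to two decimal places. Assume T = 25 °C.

pH = 3.92

CH3CH(OH)COOH ⇌ CH3CH(OH)COO- + H+
From the ICE table, Ka = x²/(0.00023 − x) = 1.3 × 10^-4.
x is not negligible relative to C₀; solve x² + 0.00013·x − 2.99e-08 = 0.
x = [−0.00013 + √(0.00013² + 1.2e-07)]/2 = 1.20 × 10^-4 M
pH = −log(1.20 × 10^-4) = 3.92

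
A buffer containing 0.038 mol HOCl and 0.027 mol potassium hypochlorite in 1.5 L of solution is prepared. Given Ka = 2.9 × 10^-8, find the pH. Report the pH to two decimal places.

pH = 7.39

pKa = −log(2.9 × 10^-8) = 7.538
Using pH = pKa + log([base]/[acid]) with [base]/[acid] = 0.027/0.038:
pH = 7.538 + (-0.148) = 7.39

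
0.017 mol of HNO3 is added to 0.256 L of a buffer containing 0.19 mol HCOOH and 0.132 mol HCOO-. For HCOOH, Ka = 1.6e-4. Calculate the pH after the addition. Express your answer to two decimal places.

Added H+ converts HCOO- to HCOOH: HCOOH → 0.207 mol, HCOO- → 0.115 mol.
pKa = −log(1.6 × 10^-4) = 3.796
pH = pKa + log(n_HCOO-/n_HCOOH) = 3.796 + log(0.115/0.207) = 3.796 + (-0.255)

pH = 3.54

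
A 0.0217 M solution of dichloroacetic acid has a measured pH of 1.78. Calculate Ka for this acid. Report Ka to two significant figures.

[H+] = 10^(-1.78) = 1.66 × 10^-2 M
At equilibrium [HA] = 0.0217 − 1.66 × 10^-2 = 5.10 × 10^-3 M
Ka = [H+][A-]/[HA] = (1.66 × 10^-2)² / 5.10 × 10^-3 = 5.4 × 10^-2

Ka = 5.4 × 10^-2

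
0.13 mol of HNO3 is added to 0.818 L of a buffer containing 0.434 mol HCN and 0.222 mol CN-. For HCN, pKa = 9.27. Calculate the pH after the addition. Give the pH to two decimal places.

pH = 8.48

After neutralization: n(HCN) = 0.564 mol, n(CN-) = 0.092 mol.
pH = pKa + log(n_CN-/n_HCN) = 9.27 + log(0.092/0.564) = 9.27 + (-0.787)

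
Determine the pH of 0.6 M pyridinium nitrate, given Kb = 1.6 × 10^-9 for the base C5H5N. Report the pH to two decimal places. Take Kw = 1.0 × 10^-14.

pH = 2.71

C5H5NH+ is the conjugate acid of the weak base C5H5N.
Ka = Kw/Kb = 1.0×10^-14 / 1.6 × 10^-9 = 6.25 × 10^-6
Ka = [H+]²/(0.6 − [H+]) = 6.25 × 10^-6
Neglecting [H+] in the denominator: [H+] = √(6.25 × 10^-6 × 0.6) = 1.94 × 10^-3 M
([H+]/C₀ = 0.32% < 5%, so the approximation holds.)
pH = −log(1.94 × 10^-3) = 2.71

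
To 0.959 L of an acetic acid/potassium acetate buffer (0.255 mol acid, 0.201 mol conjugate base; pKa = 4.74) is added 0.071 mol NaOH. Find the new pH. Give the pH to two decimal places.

pH = 4.91

After neutralization: n(CH3COOH) = 0.184 mol, n(CH3COO-) = 0.272 mol.
pH = pKa + log([A⁻]/[HA]) = 4.74 + log(0.272/0.184) = 4.74 +0.170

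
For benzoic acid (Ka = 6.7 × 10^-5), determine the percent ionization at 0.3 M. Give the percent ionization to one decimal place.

C6H5COOH ⇌ C6H5COO- + H+; let x = [H+] at equilibrium.
x ≈ √(Ka·C₀) = √(6.7 × 10^-5 × 0.3) = 4.48 × 10^-3 M
Fraction ionized = 4.48 × 10^-3 / 0.3 = 0.0149 → 1.5%

1.5%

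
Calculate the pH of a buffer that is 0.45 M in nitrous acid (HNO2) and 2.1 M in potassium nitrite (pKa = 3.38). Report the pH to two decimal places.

Using pH = pKa + log([base]/[acid]) with [base]/[acid] = 2.1/0.45:
pH = 3.38 + (+0.669) = 4.05

pH = 4.05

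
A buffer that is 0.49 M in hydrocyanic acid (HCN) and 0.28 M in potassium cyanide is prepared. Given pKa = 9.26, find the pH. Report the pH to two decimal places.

pH = 9.02

Henderson–Hasselbalch: pH = pKa + log([CN-]/[HCN]) = 9.26 + log(0.28/0.49)
pH = 9.26 + (-0.243) = 9.02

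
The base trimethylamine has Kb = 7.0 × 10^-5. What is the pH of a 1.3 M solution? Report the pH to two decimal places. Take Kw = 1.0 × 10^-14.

(CH3)3N + H2O ⇌ (CH3)3NH+ + OH-
Kb = x²/(1.3 − x) = 7.0 × 10^-5
Since Kb ≪ C₀, x ≈ √(Kb·C₀) = 9.54 × 10^-3 M.
(x/C₀ = 0.73% < 5%, so the approximation holds.)
pOH = 2.02, so pH = 14.00 − pOH = 11.98

pH = 11.98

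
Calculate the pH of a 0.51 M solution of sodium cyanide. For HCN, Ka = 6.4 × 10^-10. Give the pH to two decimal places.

pH = 11.45

CN- is the conjugate base of the weak acid HCN.
Kb = Kw/Ka = 1.0×10^-14 / 6.4 × 10^-10 = 1.56 × 10^-5
Kb = x²/(0.51 − x) = 1.56 × 10^-5
Since Kb ≪ C₀, x ≈ √(Kb·C₀) = 2.82 × 10^-3 M.
pOH = −log(2.82 × 10^-3) = 2.55; pH = 14.00 − 2.55 = 11.45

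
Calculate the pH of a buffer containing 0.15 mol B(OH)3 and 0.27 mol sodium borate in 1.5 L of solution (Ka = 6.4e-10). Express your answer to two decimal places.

pKa = −log(6.4 × 10^-10) = 9.194
pH = pKa + log([A⁻]/[HA]) = 9.194 + log(0.27/0.15)
pH = 9.194 + (+0.255) = 9.45

pH = 9.45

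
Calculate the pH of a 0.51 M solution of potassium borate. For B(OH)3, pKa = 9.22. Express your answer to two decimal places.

pH = 11.46

B(OH)4- is the conjugate base of the weak acid B(OH)3.
Ka = 10^(−9.22) = 6.03 × 10^-10
Kb = Kw/Ka = 1.0×10^-14 / 6.03 × 10^-10 = 1.66 × 10^-5
Kb = [OH-]²/(0.51 − [OH-]) = 1.66 × 10^-5
Assume [OH-] ≪ 0.51: [OH-] ≈ √(1.66 × 10^-5 × 0.51) = 2.91 × 10^-3 M
pOH = −log(2.91 × 10^-3) = 2.54; pH = 14.00 − 2.54 = 11.46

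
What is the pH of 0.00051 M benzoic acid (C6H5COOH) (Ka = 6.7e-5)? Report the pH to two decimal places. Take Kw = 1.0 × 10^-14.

C6H5COOH ⇌ C6H5COO- + H+
From the ICE table, Ka = x²/(0.00051 − x) = 6.7 × 10^-5.
The 5% rule fails; solving x² + Ka·x − Ka·C₀ = 0 exactly:
x = [−6.7e-05 + √(6.7e-05² + 1.37e-07)]/2 = 1.54 × 10^-4 M
pH = −log[H+] = −log(1.54 × 10^-4) = 3.81

pH = 3.81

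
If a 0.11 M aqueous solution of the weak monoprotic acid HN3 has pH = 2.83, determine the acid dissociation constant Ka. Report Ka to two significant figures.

[H+] = 10^(-2.83) = 1.48 × 10^-3 M
At equilibrium [HA] = 0.11 − 1.48 × 10^-3 = 1.09 × 10^-1 M
Ka = [H+][A-]/[HA] = (1.48 × 10^-3)² / 1.09 × 10^-1 = 2.0 × 10^-5

Ka = 2.0 × 10^-5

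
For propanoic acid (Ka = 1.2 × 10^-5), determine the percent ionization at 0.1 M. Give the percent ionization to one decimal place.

1.1%

CH3CH2COOH ⇌ CH3CH2COO- + H+; let x = [H+] at equilibrium.
x ≈ √(Ka·C₀) = √(1.2 × 10^-5 × 0.1) = 1.10 × 10^-3 M
% ionization = x/C₀ × 100% = 1.10 × 10^-3/0.1 × 100% = 1.1%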